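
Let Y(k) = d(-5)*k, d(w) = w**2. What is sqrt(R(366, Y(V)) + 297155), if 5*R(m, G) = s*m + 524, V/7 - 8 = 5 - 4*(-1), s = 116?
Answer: sqrt(305751) ≈ 552.95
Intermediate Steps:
V = 119 (V = 56 + 7*(5 - 4*(-1)) = 56 + 7*(5 + 4) = 56 + 7*9 = 56 + 63 = 119)
Y(k) = 25*k (Y(k) = (-5)**2*k = 25*k)
R(m, G) = 524/5 + 116*m/5 (R(m, G) = (116*m + 524)/5 = (524 + 116*m)/5 = 524/5 + 116*m/5)
sqrt(R(366, Y(V)) + 297155) = sqrt((524/5 + (116/5)*366) + 297155) = sqrt((524/5 + 42456/5) + 297155) = sqrt(8596 + 297155) = sqrt(305751)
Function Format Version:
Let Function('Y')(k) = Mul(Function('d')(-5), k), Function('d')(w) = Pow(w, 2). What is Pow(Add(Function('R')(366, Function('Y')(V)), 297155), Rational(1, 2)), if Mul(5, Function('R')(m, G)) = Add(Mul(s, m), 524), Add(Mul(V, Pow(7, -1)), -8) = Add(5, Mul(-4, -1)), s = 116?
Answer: Pow(305751, Rational(1, 2)) ≈ 552.95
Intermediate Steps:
V = 119 (V = Add(56, Mul(7, Add(5, Mul(-4, -1)))) = Add(56, Mul(7, Add(5, 4))) = Add(56, Mul(7, 9)) = Add(56, 63) = 119)
Function('Y')(k) = Mul(25, k) (Function('Y')(k) = Mul(Pow(-5, 2), k) = Mul(25, k))
Function('R')(m, G) = Add(Rational(524, 5), Mul(Rational(116, 5), m)) (Function('R')(m, G) = Mul(Rational(1, 5), Add(Mul(116, m), 524)) = Mul(Rational(1, 5), Add(524, Mul(116, m))) = Add(Rational(524, 5), Mul(Rational(116, 5), m)))
Pow(Add(Function('R')(366, Function('Y')(V)), 297155), Rational(1, 2)) = Pow(Add(Add(Rational(524, 5), Mul(Rational(116, 5), 366)), 297155), Rational(1, 2)) = Pow(Add(Add(Rational(524, 5), Rational(42456, 5)), 297155), Rational(1, 2)) = Pow(Add(8596, 297155), Rational(1, 2)) = Pow(305751, Rational(1, 2))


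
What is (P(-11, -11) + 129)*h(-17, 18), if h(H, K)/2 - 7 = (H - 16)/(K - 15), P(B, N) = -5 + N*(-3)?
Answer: -1256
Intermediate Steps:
P(B, N) = -5 - 3*N
h(H, K) = 14 + 2*(-16 + H)/(-15 + K) (h(H, K) = 14 + 2*((H - 16)/(K - 15)) = 14 + 2*((-16 + H)/(-15 + K)) = 14 + 2*(-16 + H)/(-15 + K))
(P(-11, -11) + 129)*h(-17, 18) = ((-5 - 3*(-11)) + 129)*(2*(-121 - 17 + 7*18)/(-15 + 18)) = ((-5 + 33) + 129)*(2*(-121 - 17 + 126)/3) = (28 + 129)*(2*(⅓)*(-12)) = 157*(-8) = -1256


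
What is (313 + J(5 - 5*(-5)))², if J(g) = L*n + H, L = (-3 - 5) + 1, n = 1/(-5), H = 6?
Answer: 2566404/25 ≈ 1.0266e+5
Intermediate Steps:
n = -⅕ ≈ -0.20000
L = -7 (L = -8 + 1 = -7)
J(g) = 37/5 (J(g) = -7*(-⅕) + 6 = 7/5 + 6 = 37/5)
(313 + J(5 - 5*(-5)))² = (313 + 37/5)² = (1602/5)² = 2566404/25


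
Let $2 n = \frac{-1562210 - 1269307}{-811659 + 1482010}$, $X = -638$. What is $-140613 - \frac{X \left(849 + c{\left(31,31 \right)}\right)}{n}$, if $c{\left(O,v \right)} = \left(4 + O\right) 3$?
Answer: $- \frac{134907672625}{314613} \approx -4.2881 \cdot 10^{5}$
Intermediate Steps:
$c{\left(O,v \right)} = 12 + 3 O$
$n = - \frac{2831517}{1340702}$ ($n = \frac{\left(-1562210 - 1269307\right) \frac{1}{-811659 + 1482010}}{2} = \frac{\left(-2831517\right) \frac{1}{670351}}{2} = \frac{1}{2} \left(- \frac{2831517}{670351}\right) = - \frac{2831517}{1340702} \approx -2.112$)
$-140613 - \frac{X \left(849 + c{\left(31,31 \right)}\right)}{n} = -140613 - \frac{\left(-638\right) \left(849 + \left(12 + 3 \cdot 31\right)\right)}{- \frac{2831517}{1340702}} = -140613 - - 638 \left(849 + \left(12 + 93\right)\right) \left(- \frac{1340702}{2831517}\right) = -140613 - - 638 \left(849 + 105\right) \left(- \frac{1340702}{2831517}\right) = -140613 - \left(-638\right) 954 \left(- \frac{1340702}{2831517}\right) = -140613 - \left(-608652\right) \left(- \frac{1340702}{2831517}\right) = -140613 - \frac{90668994856}{314613} = - \frac{134907672625}{314613}$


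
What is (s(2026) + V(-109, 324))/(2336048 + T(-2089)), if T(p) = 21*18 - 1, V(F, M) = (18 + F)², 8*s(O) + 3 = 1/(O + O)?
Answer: 20648057/5825965600 ≈ 0.0035441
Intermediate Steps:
s(O) = -3/8 + 1/(16*O) (s(O) = -3/8 + 1/(8*(O + O)) = -3/8 + 1/(8*((2*O))) = -3/8 + (1/(2*O))/8 = -3/8 + 1/(16*O))
T(p) = 377 (T(p) = 378 - 1 = 377)
(s(2026) + V(-109, 324))/(2336048 + T(-2089)) = ((1/16)*(1 - 6*2026)/2026 + (18 - 109)²)/(2336048 + 377) = ((1/16)*(1/2026)*(1 - 12156) + (-91)²)/2336425 = ((1/16)*(1/2026)*(-12155) + 8281)*(1/2336425) = (-12155/32416 + 8281)*(1/2336425) = (268424741/32416)*(1/2336425) = 20648057/5825965600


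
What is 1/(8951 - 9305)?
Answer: -1/354 ≈ -0.0028249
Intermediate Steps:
1/(8951 - 9305) = 1/(-354) = -1/354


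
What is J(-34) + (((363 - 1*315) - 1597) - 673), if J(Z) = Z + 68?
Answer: -2188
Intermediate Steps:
J(Z) = 68 + Z
J(-34) + (((363 - 1*315) - 1597) - 673) = (68 - 34) + (((363 - 1*315) - 1597) - 673) = 34 + (((363 - 315) - 1597) - 673) = 34 + ((48 - 1597) - 673) = 34 + (-1549 - 673) = 34 - 2222 = -2188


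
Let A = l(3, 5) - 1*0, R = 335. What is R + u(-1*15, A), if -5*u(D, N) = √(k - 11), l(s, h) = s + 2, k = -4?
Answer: 335 - I*√15/5 ≈ 335.0 - 0.7746*I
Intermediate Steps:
l(s, h) = 2 + s
A = 5 (A = (2 + 3) - 1*0 = 5 + 0 = 5)
u(D, N) = -I*√15/5 (u(D, N) = -√(-4 - 11)/5 = -I*√15/5)
R + u(-1*15, A) = 335 - I*√15/5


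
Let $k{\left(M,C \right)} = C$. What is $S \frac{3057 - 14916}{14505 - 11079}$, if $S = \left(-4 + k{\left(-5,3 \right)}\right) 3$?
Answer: $\frac{11859}{1142} \approx 10.384$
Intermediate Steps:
$S = -3$ ($S = \left(-4 + 3\right) 3 = \left(-1\right) 3 = -3$)
$S \frac{3057 - 14916}{14505 - 11079} = - 3 \frac{3057 - 14916}{14505 - 11079} = - 3 \left(- \frac{11859}{3426}\right) = - 3 \left(\left(-11859\right) \frac{1}{3426}\right) = \left(-3\right) \left(- \frac{3953}{1142}\right) = \frac{11859}{1142}$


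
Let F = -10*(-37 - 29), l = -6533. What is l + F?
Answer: -5873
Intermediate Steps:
F = 660 (F = -10*(-66) = 660)
l + F = -6533 + 660 = -5873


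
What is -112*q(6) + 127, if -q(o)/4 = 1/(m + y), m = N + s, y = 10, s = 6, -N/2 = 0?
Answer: 155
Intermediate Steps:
N = 0 (N = -2*0 = 0)
m = 6 (m = 0 + 6 = 6)
q(o) = -1/4 (q(o) = -4/(6 + 10) = -4/16 = -4*1/16 = -1/4)
-112*q(6) + 127 = -112*(-1/4) + 127 = 28 + 127 = 155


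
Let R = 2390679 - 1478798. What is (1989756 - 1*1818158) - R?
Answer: -740283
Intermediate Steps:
R = 911881
(1989756 - 1*1818158) - R = (1989756 - 1*1818158) - 1*911881 = (1989756 - 1818158) - 911881 = 171598 - 911881 = -740283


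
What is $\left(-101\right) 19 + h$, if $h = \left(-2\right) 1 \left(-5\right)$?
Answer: $-1909$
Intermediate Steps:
$h = 10$ ($h = \left(-2\right) \left(-5\right) = 10$)
$\left(-101\right) 19 + h = \left(-101\right) 19 + 10 = -1919 + 10 = -1909$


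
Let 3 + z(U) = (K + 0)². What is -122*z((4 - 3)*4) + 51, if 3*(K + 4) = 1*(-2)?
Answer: -20159/9 ≈ -2239.9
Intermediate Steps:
K = -14/3 (K = -4 + (1*(-2))/3 = -4 + (⅓)*(-2) = -4 - ⅔ = -14/3 ≈ -4.6667)
z(U) = 169/9 (z(U) = -3 + (-14/3 + 0)² = -3 + (-14/3)² = -3 + 196/9 = 169/9)
-122*z((4 - 3)*4) + 51 = -122*169/9 + 51 = -20618/9 + 51 = -20159/9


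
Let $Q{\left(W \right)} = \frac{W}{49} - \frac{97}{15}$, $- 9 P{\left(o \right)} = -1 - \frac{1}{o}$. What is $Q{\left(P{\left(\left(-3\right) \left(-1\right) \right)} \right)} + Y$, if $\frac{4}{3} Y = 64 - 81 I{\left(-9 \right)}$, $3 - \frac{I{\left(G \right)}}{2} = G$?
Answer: $- \frac{9369907}{6615} \approx -1416.5$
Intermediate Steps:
$P{\left(o \right)} = \frac{1}{9} + \frac{1}{9 o}$ ($P{\left(o \right)} = - \frac{-1 - \frac{1}{o}}{9} = \frac{1}{9} + \frac{1}{9 o}$)
$I{\left(G \right)} = 6 - 2 G$
$Q{\left(W \right)} = - \frac{97}{15} + \frac{W}{49}$ ($Q{\left(W \right)} = W \frac{1}{49} - \frac{97}{15} = \frac{W}{49} - \frac{97}{15} = - \frac{97}{15} + \frac{W}{49}$)
$Y = -1410$ ($Y = \frac{3 \left(64 - 81 \left(6 - -18\right)\right)}{4} = \frac{3 \left(64 - 81 \left(6 + 18\right)\right)}{4} = \frac{3 \left(64 - 1944\right)}{4} = \frac{3}{4} \left(-1880\right) = -1410$)
$Q{\left(P{\left(\left(-3\right) \left(-1\right) \right)} \right)} + Y = \left(- \frac{97}{15} + \frac{\frac{1}{9} \frac{1}{\left(-3\right) \left(-1\right)} \left(1 - -3\right)}{49}\right) - 1410 = \left(- \frac{97}{15} + \frac{\frac{1}{9} \cdot \frac{1}{3} \left(1 + 3\right)}{49}\right) - 1410 = \left(- \frac{97}{15} + \frac{\frac{1}{9} \cdot \frac{1}{3} \cdot 4}{49}\right) - 1410 = \left(- \frac{97}{15} + \frac{1}{49} \cdot \frac{4}{27}\right) - 1410 = \left(- \frac{97}{15} + \frac{4}{1323}\right) - 1410 = - \frac{42757}{6615} - 1410 = - \frac{9369907}{6615}$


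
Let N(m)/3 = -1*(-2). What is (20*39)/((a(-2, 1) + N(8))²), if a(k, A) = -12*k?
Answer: 13/15 ≈ 0.86667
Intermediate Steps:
N(m) = 6 (N(m) = 3*(-1*(-2)) = 3*2 = 6)
(20*39)/((a(-2, 1) + N(8))²) = (20*39)/((-12*(-2) + 6)²) = 780/((24 + 6)²) = 780/(30²) = 780/900 = 780*(1/900) = 13/15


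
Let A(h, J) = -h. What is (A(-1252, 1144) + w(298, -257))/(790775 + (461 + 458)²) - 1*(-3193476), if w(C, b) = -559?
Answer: 580267363181/181704 ≈ 3.1935e+6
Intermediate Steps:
(A(-1252, 1144) + w(298, -257))/(790775 + (461 + 458)²) - 1*(-3193476) = (-1*(-1252) - 559)/(790775 + (461 + 458)²) - 1*(-3193476) = (1252 - 559)/(790775 + 919²) + 3193476 = 693/(790775 + 844561) + 3193476 = 693/1635336 + 3193476 = 693*(1/1635336) + 3193476 = 77/181704 + 3193476 = 580267363181/181704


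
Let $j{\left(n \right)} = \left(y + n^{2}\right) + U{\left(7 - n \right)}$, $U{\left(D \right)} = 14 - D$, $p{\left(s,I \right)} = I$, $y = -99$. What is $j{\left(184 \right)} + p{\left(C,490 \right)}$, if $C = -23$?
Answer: $34438$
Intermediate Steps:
$j{\left(n \right)} = -92 + n + n^{2}$ ($j{\left(n \right)} = \left(-99 + n^{2}\right) - \left(-7 - n\right) = \left(-99 + n^{2}\right) + \left(14 + \left(-7 + n\right)\right) = \left(-99 + n^{2}\right) + \left(7 + n\right) = -92 + n + n^{2}$)
$j{\left(184 \right)} + p{\left(C,490 \right)} = \left(-92 + 184 + 184^{2}\right) + 490 = \left(-92 + 184 + 33856\right) + 490 = 33948 + 490 = 34438$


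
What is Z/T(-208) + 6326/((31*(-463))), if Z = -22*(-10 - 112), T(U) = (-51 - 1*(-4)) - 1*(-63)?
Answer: 9605559/57412 ≈ 167.31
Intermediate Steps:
T(U) = 16 (T(U) = (-51 + 4) + 63 = -47 + 63 = 16)
Z = 2684 (Z = -22*(-122) = 2684)
Z/T(-208) + 6326/((31*(-463))) = 2684/16 + 6326/((31*(-463))) = 2684*(1/16) + 6326/(-14353) = 671/4 + 6326*(-1/14353) = 671/4 - 6326/14353 = 9605559/57412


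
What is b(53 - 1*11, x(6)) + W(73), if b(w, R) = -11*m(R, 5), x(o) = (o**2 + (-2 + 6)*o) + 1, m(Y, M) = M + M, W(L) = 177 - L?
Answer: -6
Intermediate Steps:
m(Y, M) = 2*M
x(o) = 1 + o**2 + 4*o (x(o) = (o**2 + 4*o) + 1 = 1 + o**2 + 4*o)
b(w, R) = -110 (b(w, R) = -22*5 = -11*10 = -110)
b(53 - 1*11, x(6)) + W(73) = -110 + (177 - 1*73) = -110 + (177 - 73) = -110 + 104 = -6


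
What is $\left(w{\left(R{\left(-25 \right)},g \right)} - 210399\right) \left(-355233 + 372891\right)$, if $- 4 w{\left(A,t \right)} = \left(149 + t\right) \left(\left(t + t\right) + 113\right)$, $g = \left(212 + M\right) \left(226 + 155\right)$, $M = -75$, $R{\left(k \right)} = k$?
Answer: $-24153340871961$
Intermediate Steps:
$g = 52197$ ($g = \left(212 - 75\right) \left(226 + 155\right) = 137 \cdot 381 = 52197$)
$w{\left(A,t \right)} = - \frac{\left(113 + 2 t\right) \left(149 + t\right)}{4}$ ($w{\left(A,t \right)} = - \frac{\left(149 + t\right) \left(\left(t + t\right) + 113\right)}{4} = - \frac{\left(149 + t\right) \left(2 t + 113\right)}{4} = - \frac{\left(149 + t\right) \left(113 + 2 t\right)}{4} = - \frac{\left(113 + 2 t\right) \left(149 + t\right)}{4}$)
$\left(w{\left(R{\left(-25 \right)},g \right)} - 210399\right) \left(-355233 + 372891\right) = \left(\left(- \frac{16837}{4} - \frac{21452967}{4} - \frac{52197^{2}}{2}\right) - 210399\right) \left(-355233 + 372891\right) = \left(\left(- \frac{16837}{4} - \frac{21452967}{4} - \frac{2724526809}{2}\right) - 210399\right) 17658 = \left(- \frac{2735261711}{2} - 210399\right) 17658 = \left(- \frac{2735682509}{2}\right) 17658 = -24153340871961$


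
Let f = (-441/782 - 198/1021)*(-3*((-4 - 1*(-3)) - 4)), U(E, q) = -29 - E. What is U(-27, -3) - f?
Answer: 7479611/798422 ≈ 9.3680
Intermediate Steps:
f = -9076455/798422 (f = (-441*1/782 - 198*1/1021)*(-3*((-4 + 3) - 4)) = (-441/782 - 198/1021)*(-3*(-1 - 4)) = -(-1815291)*(-5)/798422 = -605097/798422*15 = -9076455/798422 ≈ -11.368)
U(-27, -3) - f = (-29 - 1*(-27)) - 1*(-9076455/798422) = (-29 + 27) + 9076455/798422 = -2 + 9076455/798422 = 7479611/798422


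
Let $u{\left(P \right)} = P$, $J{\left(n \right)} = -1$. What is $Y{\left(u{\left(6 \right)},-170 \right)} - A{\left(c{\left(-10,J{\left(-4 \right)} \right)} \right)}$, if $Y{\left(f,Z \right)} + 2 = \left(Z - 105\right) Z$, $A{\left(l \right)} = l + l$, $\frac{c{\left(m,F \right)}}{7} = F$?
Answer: $46762$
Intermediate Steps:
$c{\left(m,F \right)} = 7 F$
$A{\left(l \right)} = 2 l$
$Y{\left(f,Z \right)} = -2 + Z \left(-105 + Z\right)$ ($Y{\left(f,Z \right)} = -2 + \left(Z - 105\right) Z = -2 + \left(-105 + Z\right) Z = -2 + Z \left(-105 + Z\right)$)
$Y{\left(u{\left(6 \right)},-170 \right)} - A{\left(c{\left(-10,J{\left(-4 \right)} \right)} \right)} = \left(-2 + \left(-170\right)^{2} - -17850\right) - 2 \cdot 7 \left(-1\right) = \left(-2 + 28900 + 17850\right) - 2 \left(-7\right) = 46748 - -14 = 46748 + 14 = 46762$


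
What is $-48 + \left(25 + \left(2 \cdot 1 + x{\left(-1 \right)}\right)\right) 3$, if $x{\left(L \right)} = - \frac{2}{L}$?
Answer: $39$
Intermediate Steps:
$-48 + \left(25 + \left(2 \cdot 1 + x{\left(-1 \right)}\right)\right) 3 = -48 + \left(25 + \left(2 \cdot 1 - \frac{2}{-1}\right)\right) 3 = -48 + \left(25 + \left(2 - -2\right)\right) 3 = -48 + \left(25 + \left(2 + 2\right)\right) 3 = -48 + \left(25 + 4\right) 3 = -48 + 29 \cdot 3 = -48 + 87 = 39$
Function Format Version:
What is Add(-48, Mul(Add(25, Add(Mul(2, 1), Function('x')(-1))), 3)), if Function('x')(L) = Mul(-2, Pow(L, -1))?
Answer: 39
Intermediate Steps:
Add(-48, Mul(Add(25, Add(Mul(2, 1), Function('x')(-1))), 3)) = Add(-48, Mul(Add(25, Add(Mul(2, 1), Mul(-2, Pow(-1, -1)))), 3)) = Add(-48, Mul(Add(25, Add(2, Mul(-2, -1))), 3)) = Add(-48, Mul(Add(25, Add(2, 2)), 3)) = Add(-48, Mul(Add(25, 4), 3)) = Add(-48, Mul(29, 3)) = Add(-48, 87) = 39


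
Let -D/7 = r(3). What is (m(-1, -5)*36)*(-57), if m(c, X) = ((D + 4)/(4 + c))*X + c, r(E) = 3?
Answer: -56088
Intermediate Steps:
D = -21 (D = -7*3 = -21)
m(c, X) = c - 17*X/(4 + c) (m(c, X) = ((-21 + 4)/(4 + c))*X + c = (-17/(4 + c))*X + c = -17*X/(4 + c) + c = c - 17*X/(4 + c))
(m(-1, -5)*36)*(-57) = ((((-1)² - 17*(-5) + 4*(-1))/(4 - 1))*36)*(-57) = (((1 + 85 - 4)/3)*36)*(-57) = (((⅓)*82)*36)*(-57) = ((82/3)*36)*(-57) = 984*(-57) = -56088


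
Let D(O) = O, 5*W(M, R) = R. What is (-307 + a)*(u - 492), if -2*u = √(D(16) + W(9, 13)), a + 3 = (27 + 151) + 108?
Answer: 11808 + 12*√465/5 ≈ 11860.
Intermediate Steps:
W(M, R) = R/5
a = 283 (a = -3 + ((27 + 151) + 108) = -3 + (178 + 108) = -3 + 286 = 283)
u = -√465/10 (u = -√(16 + (⅕)*13)/2 = -√(16 + 13/5)/2 = -√465/10 ≈ -2.1564)
(-307 + a)*(u - 492) = (-307 + 283)*(-√465/10 - 492) = -24*(-492 - √465/10) = 11808 + 12*√465/5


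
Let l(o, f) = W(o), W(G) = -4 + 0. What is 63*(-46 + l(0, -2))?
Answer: -3150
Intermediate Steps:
W(G) = -4
l(o, f) = -4
63*(-46 + l(0, -2)) = 63*(-46 - 4) = 63*(-50) = -3150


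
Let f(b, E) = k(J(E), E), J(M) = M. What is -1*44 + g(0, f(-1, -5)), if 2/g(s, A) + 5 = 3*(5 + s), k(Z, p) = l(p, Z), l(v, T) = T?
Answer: -219/5 ≈ -43.800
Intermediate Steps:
k(Z, p) = Z
f(b, E) = E
g(s, A) = 2/(10 + 3*s) (g(s, A) = 2/(-5 + 3*(5 + s)) = 2/(-5 + (15 + 3*s)) = 2/(10 + 3*s))
-1*44 + g(0, f(-1, -5)) = -1*44 + 2/(10 + 3*0) = -44 + 2/(10 + 0) = -44 + 2/10 = -44 + 2*(⅒) = -44 + ⅕ = -219/5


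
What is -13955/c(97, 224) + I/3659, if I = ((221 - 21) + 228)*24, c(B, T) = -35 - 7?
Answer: 51492769/153678 ≈ 335.07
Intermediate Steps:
c(B, T) = -42
I = 10272 (I = (200 + 228)*24 = 428*24 = 10272)
-13955/c(97, 224) + I/3659 = -13955/(-42) + 10272/3659 = -13955*(-1/42) + 10272*(1/3659) = 13955/42 + 10272/3659 = 51492769/153678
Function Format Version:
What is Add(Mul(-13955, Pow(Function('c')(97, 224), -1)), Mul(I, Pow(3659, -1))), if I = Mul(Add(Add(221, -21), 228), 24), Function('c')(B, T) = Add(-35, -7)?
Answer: Rational(51492769, 153678) ≈ 335.07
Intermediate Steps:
Function('c')(B, T) = -42
I = 10272 (I = Mul(Add(200, 228), 24) = Mul(428, 24) = 10272)
Add(Mul(-13955, Pow(Function('c')(97, 224), -1)), Mul(I, Pow(3659, -1))) = Add(Mul(-13955, Pow(-42, -1)), Mul(10272, Pow(3659, -1))) = Add(Mul(-13955, Rational(-1, 42)), Mul(10272, Rational(1, 3659))) = Add(Rational(13955, 42), Rational(10272, 3659)) = Rational(51492769, 153678)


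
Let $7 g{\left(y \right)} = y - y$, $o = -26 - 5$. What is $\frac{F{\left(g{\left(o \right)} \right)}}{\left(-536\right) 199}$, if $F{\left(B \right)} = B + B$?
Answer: $0$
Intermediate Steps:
$o = -31$
$g{\left(y \right)} = 0$ ($g{\left(y \right)} = \frac{y - y}{7} = \frac{1}{7} \cdot 0 = 0$)
$F{\left(B \right)} = 2 B$
$\frac{F{\left(g{\left(o \right)} \right)}}{\left(-536\right) 199} = \frac{2 \cdot 0}{\left(-536\right) 199} = \frac{0}{-106664} = 0 \left(- \frac{1}{106664}\right) = 0$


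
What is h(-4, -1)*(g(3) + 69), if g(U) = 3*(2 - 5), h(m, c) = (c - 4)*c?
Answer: 300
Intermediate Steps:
h(m, c) = c*(-4 + c) (h(m, c) = (-4 + c)*c = c*(-4 + c))
g(U) = -9 (g(U) = 3*(-3) = -9)
h(-4, -1)*(g(3) + 69) = (-(-4 - 1))*(-9 + 69) = -1*(-5)*60 = 5*60 = 300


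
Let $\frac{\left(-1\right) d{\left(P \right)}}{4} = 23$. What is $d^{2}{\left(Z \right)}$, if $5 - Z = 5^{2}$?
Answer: $8464$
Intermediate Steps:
$Z = -20$ ($Z = 5 - 5^{2} = 5 - 25 = -20$)
$d{\left(P \right)} = -92$ ($d{\left(P \right)} = \left(-4\right) 23 = -92$)
$d^{2}{\left(Z \right)} = \left(-92\right)^{2} = 8464$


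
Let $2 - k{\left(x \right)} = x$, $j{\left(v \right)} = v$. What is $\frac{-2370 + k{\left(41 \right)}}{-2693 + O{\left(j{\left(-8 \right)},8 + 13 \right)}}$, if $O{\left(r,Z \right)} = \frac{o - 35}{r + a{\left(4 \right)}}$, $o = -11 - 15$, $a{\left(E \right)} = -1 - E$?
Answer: $\frac{31317}{34948} \approx 0.8961$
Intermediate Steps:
$k{\left(x \right)} = 2 - x$
$o = -26$
$O{\left(r,Z \right)} = - \frac{61}{-5 + r}$ ($O{\left(r,Z \right)} = \frac{-26 - 35}{r - 5} = - \frac{61}{r - 5} = - \frac{61}{-5 + r}$)
$\frac{-2370 + k{\left(41 \right)}}{-2693 + O{\left(j{\left(-8 \right)},8 + 13 \right)}} = \frac{-2370 + \left(2 - 41\right)}{-2693 - \frac{61}{-5 - 8}} = \frac{-2370 + \left(2 - 41\right)}{-2693 - \frac{61}{-13}} = \frac{-2370 - 39}{-2693 - - \frac{61}{13}} = - \frac{2409}{-2693 + \frac{61}{13}} = - \frac{2409}{- \frac{34948}{13}} = \left(-2409\right) \left(- \frac{13}{34948}\right) = \frac{31317}{34948}$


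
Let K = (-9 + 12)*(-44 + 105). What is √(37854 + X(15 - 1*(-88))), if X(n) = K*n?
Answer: √56703 ≈ 238.12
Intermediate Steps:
K = 183 (K = 3*61 = 183)
X(n) = 183*n
√(37854 + X(15 - 1*(-88))) = √(37854 + 183*(15 - 1*(-88))) = √(37854 + 183*(15 + 88)) = √(37854 + 183*103) = √(37854 + 18849) = √56703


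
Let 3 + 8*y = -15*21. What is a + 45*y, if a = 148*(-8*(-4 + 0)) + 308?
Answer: 13021/4 ≈ 3255.3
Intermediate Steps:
a = 5044 (a = 148*(-8*(-4)) + 308 = 148*32 + 308 = 4736 + 308 = 5044)
y = -159/4 (y = -3/8 + (-15*21)/8 = -3/8 + (⅛)*(-315) = -3/8 - 315/8 = -159/4 ≈ -39.750)
a + 45*y = 5044 + 45*(-159/4) = 5044 - 7155/4 = 13021/4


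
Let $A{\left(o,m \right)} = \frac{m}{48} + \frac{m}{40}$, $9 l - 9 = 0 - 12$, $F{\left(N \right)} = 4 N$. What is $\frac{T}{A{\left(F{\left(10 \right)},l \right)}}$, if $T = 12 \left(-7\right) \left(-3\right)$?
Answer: $- \frac{181440}{11} \approx -16495.0$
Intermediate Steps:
$l = - \frac{1}{3}$ ($l = 1 + \frac{0 - 12}{9} = 1 + \frac{1}{9} \left(-12\right) = 1 - \frac{4}{3} = - \frac{1}{3} \approx -0.33333$)
$A{\left(o,m \right)} = \frac{11 m}{240}$ ($A{\left(o,m \right)} = m \frac{1}{48} + m \frac{1}{40} = \frac{m}{48} + \frac{m}{40} = \frac{11 m}{240}$)
$T = 252$ ($T = \left(-84\right) \left(-3\right) = 252$)
$\frac{T}{A{\left(F{\left(10 \right)},l \right)}} = \frac{252}{\frac{11}{240} \left(- \frac{1}{3}\right)} = \frac{252}{- \frac{11}{720}} = 252 \left(- \frac{720}{11}\right) = - \frac{181440}{11}$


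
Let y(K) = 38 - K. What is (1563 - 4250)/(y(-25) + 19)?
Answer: -2687/82 ≈ -32.768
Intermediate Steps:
(1563 - 4250)/(y(-25) + 19) = (1563 - 4250)/((38 - 1*(-25)) + 19) = -2687/((38 + 25) + 19) = -2687/(63 + 19) = -2687/82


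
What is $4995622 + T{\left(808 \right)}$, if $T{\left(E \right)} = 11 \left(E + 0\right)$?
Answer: $5004510$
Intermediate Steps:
$T{\left(E \right)} = 11 E$
$4995622 + T{\left(808 \right)} = 4995622 + 11 \cdot 808 = 4995622 + 8888 = 5004510$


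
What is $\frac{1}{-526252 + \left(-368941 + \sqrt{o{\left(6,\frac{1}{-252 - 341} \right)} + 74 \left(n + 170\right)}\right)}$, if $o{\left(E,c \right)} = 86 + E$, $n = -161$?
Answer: $- \frac{895193}{801370506491} - \frac{\sqrt{758}}{801370506491} \approx -1.1171 \cdot 10^{-6}$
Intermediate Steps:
$\frac{1}{-526252 + \left(-368941 + \sqrt{o{\left(6,\frac{1}{-252 - 341} \right)} + 74 \left(n + 170\right)}\right)} = \frac{1}{-526252 - \left(368941 - \sqrt{\left(86 + 6\right) + 74 \left(-161 + 170\right)}\right)} = \frac{1}{-526252 - \left(368941 - \sqrt{92 + 74 \cdot 9}\right)} = \frac{1}{-526252 - \left(368941 - \sqrt{92 + 666}\right)} = \frac{1}{-526252 - \left(368941 - \sqrt{758}\right)} = \frac{1}{-895193 + \sqrt{758}}$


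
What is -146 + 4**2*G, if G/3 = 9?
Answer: 286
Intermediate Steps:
G = 27 (G = 3*9 = 27)
-146 + 4**2*G = -146 + 4**2*27 = -146 + 16*27 = -146 + 432 = 286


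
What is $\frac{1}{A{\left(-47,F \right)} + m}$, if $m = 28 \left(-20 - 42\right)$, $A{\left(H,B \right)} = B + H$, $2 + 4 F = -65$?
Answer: $- \frac{4}{7199} \approx -0.00055563$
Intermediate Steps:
$F = - \frac{67}{4}$ ($F = - \frac{1}{2} + \frac{1}{4} \left(-65\right) = - \frac{1}{2} - \frac{65}{4} = - \frac{67}{4} \approx -16.75$)
$m = -1736$ ($m = 28 \left(-62\right) = -1736$)
$\frac{1}{A{\left(-47,F \right)} + m} = \frac{1}{\left(- \frac{67}{4} - 47\right) - 1736} = \frac{1}{- \frac{255}{4} - 1736} = \frac{1}{- \frac{7199}{4}} = - \frac{4}{7199}$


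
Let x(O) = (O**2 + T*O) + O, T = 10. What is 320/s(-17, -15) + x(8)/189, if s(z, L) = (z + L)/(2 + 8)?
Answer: -18748/189 ≈ -99.196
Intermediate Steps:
s(z, L) = L/10 + z/10 (s(z, L) = (L + z)/10 = (L + z)*(1/10) = L/10 + z/10)
x(O) = O**2 + 11*O (x(O) = (O**2 + 10*O) + O = O**2 + 11*O)
320/s(-17, -15) + x(8)/189 = 320/((1/10)*(-15) + (1/10)*(-17)) + (8*(11 + 8))/189 = 320/(-3/2 - 17/10) + (8*19)*(1/189) = 320/(-16/5) + 152*(1/189) = 320*(-5/16) + 152/189 = -100 + 152/189 = -18748/189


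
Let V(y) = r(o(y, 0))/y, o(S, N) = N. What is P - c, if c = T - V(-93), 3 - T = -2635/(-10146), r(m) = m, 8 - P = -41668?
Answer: 422816893/10146 ≈ 41673.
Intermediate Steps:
P = 41676 (P = 8 - 1*(-41668) = 8 + 41668 = 41676)
T = 27803/10146 (T = 3 - (-2635)/(-10146) = 3 - (-2635)*(-1)/10146 = 3 - 1*2635/10146 = 3 - 2635/10146 = 27803/10146 ≈ 2.7403)
V(y) = 0 (V(y) = 0/y = 0)
c = 27803/10146 (c = 27803/10146 - 1*0 = 27803/10146 + 0 = 27803/10146 ≈ 2.7403)
P - c = 41676 - 1*27803/10146 = 41676 - 27803/10146 = 422816893/10146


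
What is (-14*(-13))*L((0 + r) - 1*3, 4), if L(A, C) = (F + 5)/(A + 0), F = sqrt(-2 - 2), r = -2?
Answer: -182 - 364*I/5 ≈ -182.0 - 72.8*I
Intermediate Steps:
F = 2*I (F = sqrt(-4) = 2*I ≈ 2.0*I)
L(A, C) = (5 + 2*I)/A (L(A, C) = (2*I + 5)/(A + 0) = (5 + 2*I)/A)
(-14*(-13))*L((0 + r) - 1*3, 4) = (-14*(-13))*((5 + 2*I)/((0 - 2) - 1*3)) = 182*((5 + 2*I)/(-2 - 3)) = 182*((5 + 2*I)/(-5)) = 182*(-(5 + 2*I)/5) = 182*(-1 - 2*I/5) = -182 - 364*I/5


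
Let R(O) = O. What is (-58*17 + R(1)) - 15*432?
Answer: -7465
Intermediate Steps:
(-58*17 + R(1)) - 15*432 = (-58*17 + 1) - 15*432 = (-986 + 1) - 6480 = -985 - 6480 = -7465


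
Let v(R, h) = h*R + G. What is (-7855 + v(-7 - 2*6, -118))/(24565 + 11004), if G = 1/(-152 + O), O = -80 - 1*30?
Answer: -1470607/9319078 ≈ -0.15781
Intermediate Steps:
O = -110 (O = -80 - 30 = -110)
G = -1/262 (G = 1/(-152 - 110) = 1/(-262) = -1/262 ≈ -0.0038168)
v(R, h) = -1/262 + R*h (v(R, h) = h*R - 1/262 = R*h - 1/262 = -1/262 + R*h)
(-7855 + v(-7 - 2*6, -118))/(24565 + 11004) = (-7855 + (-1/262 + (-7 - 2*6)*(-118)))/(24565 + 11004) = (-7855 + (-1/262 + (-7 - 12)*(-118)))/35569 = (-7855 + (-1/262 - 19*(-118)))*(1/35569) = (-7855 + (-1/262 + 2242))*(1/35569) = (-7855 + 587403/262)*(1/35569) = -1470607/262*1/35569 = -1470607/9319078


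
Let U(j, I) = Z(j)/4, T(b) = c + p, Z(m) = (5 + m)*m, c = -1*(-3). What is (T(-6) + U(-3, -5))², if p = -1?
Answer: ¼ ≈ 0.25000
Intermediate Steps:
c = 3
Z(m) = m*(5 + m)
T(b) = 2 (T(b) = 3 - 1 = 2)
U(j, I) = j*(5 + j)/4 (U(j, I) = (j*(5 + j))/4 = (j*(5 + j))*(¼) = j*(5 + j)/4)
(T(-6) + U(-3, -5))² = (2 + (¼)*(-3)*(5 - 3))² = (2 + (¼)*(-3)*2)² = (2 - 3/2)² = (½)² = ¼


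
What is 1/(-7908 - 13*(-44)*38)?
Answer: 1/13828 ≈ 7.2317e-5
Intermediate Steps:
1/(-7908 - 13*(-44)*38) = 1/(-7908 + 572*38) = 1/(-7908 + 21736) = 1/13828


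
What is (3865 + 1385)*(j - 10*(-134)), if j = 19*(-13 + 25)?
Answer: 8232000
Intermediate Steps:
j = 228 (j = 19*12 = 228)
(3865 + 1385)*(j - 10*(-134)) = (3865 + 1385)*(228 - 10*(-134)) = 5250*(228 + 1340) = 5250*1568 = 8232000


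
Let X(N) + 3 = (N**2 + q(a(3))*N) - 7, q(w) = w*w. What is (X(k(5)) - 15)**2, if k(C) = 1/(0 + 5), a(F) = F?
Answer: 335241/625 ≈ 536.39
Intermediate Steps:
q(w) = w**2
k(C) = 1/5
X(N) = -10 + N**2 + 9*N (X(N) = -3 + ((N**2 + 3**2*N) - 7) = -3 + ((N**2 + 9*N) - 7) = -3 + (-7 + N**2 + 9*N) = -10 + N**2 + 9*N)
(X(k(5)) - 15)**2 = ((-10 + (1/5)**2 + 9*(1/5)) - 15)**2 = ((-10 + 1/25 + 9/5) - 15)**2 = (-204/25 - 15)**2 = (-579/25)**2 = 335241/625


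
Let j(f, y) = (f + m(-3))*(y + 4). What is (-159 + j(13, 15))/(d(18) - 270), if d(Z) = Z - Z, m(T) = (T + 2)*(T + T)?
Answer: -101/135 ≈ -0.74815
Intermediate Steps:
m(T) = 2*T*(2 + T) (m(T) = (2 + T)*(2*T) = 2*T*(2 + T))
d(Z) = 0
j(f, y) = (4 + y)*(6 + f) (j(f, y) = (f + 2*(-3)*(2 - 3))*(y + 4) = (f + 2*(-3)*(-1))*(4 + y) = (f + 6)*(4 + y) = (6 + f)*(4 + y) = (4 + y)*(6 + f))
(-159 + j(13, 15))/(d(18) - 270) = (-159 + (24 + 4*13 + 6*15 + 13*15))/(0 - 270) = (-159 + (24 + 52 + 90 + 195))/(-270) = (-159 + 361)*(-1/270) = 202*(-1/270) = -101/135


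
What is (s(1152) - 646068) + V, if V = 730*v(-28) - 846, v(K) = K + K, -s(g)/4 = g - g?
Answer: -687794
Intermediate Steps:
s(g) = 0 (s(g) = -4*(g - g) = -4*0 = 0)
v(K) = 2*K
V = -41726 (V = 730*(2*(-28)) - 846 = 730*(-56) - 846 = -40880 - 846 = -41726)
(s(1152) - 646068) + V = (0 - 646068) - 41726 = -646068 - 41726 = -687794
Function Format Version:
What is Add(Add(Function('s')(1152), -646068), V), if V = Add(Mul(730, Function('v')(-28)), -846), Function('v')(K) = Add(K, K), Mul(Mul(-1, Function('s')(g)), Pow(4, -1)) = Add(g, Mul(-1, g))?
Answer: -687794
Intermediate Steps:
Function('s')(g) = 0 (Function('s')(g) = Mul(-4, Add(g, Mul(-1, g))) = Mul(-4, 0) = 0)
Function('v')(K) = Mul(2, K)
V = -41726 (V = Add(Mul(730, Mul(2, -28)), -846) = Add(Mul(730, -56), -846) = Add(-40880, -846) = -41726)
Add(Add(Function('s')(1152), -646068), V) = Add(Add(0, -646068), -41726) = Add(-646068, -41726) = -687794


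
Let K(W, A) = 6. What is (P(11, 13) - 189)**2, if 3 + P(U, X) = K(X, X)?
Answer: 34596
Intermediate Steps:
P(U, X) = 3 (P(U, X) = -3 + 6 = 3)
(P(11, 13) - 189)**2 = (3 - 189)**2 = (-186)**2 = 34596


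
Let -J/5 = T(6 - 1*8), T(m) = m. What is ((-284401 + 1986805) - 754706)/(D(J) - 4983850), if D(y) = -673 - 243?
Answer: -473849/2492383 ≈ -0.19012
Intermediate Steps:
J = 10 (J = -5*(6 - 1*8) = -5*(6 - 8) = -5*(-2) = 10)
D(y) = -916
((-284401 + 1986805) - 754706)/(D(J) - 4983850) = ((-284401 + 1986805) - 754706)/(-916 - 4983850) = (1702404 - 754706)/(-4984766) = 947698*(-1/4984766) = -473849/2492383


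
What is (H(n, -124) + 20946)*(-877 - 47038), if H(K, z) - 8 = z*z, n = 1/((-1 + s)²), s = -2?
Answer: -1740751950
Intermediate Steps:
n = ⅑ (n = 1/((-1 - 2)²) = 1/((-3)²) = 1/9 = ⅑ ≈ 0.11111)
H(K, z) = 8 + z² (H(K, z) = 8 + z*z = 8 + z²)
(H(n, -124) + 20946)*(-877 - 47038) = ((8 + (-124)²) + 20946)*(-877 - 47038) = ((8 + 15376) + 20946)*(-47915) = (15384 + 20946)*(-47915) = 36330*(-47915) = -1740751950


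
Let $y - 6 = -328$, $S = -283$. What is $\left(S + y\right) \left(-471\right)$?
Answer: $284955$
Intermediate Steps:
$y = -322$ ($y = 6 - 328 = -322$)
$\left(S + y\right) \left(-471\right) = \left(-283 - 322\right) \left(-471\right) = \left(-605\right) \left(-471\right) = 284955$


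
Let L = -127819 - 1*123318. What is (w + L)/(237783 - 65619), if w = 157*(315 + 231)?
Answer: -165415/172164 ≈ -0.96080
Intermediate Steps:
L = -251137 (L = -127819 - 123318 = -251137)
w = 85722 (w = 157*546 = 85722)
(w + L)/(237783 - 65619) = (85722 - 251137)/(237783 - 65619) = -165415/172164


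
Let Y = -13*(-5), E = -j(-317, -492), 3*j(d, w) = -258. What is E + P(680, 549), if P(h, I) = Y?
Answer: 151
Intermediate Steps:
j(d, w) = -86 (j(d, w) = (⅓)*(-258) = -86)
E = 86 (E = -1*(-86) = 86)
Y = 65
P(h, I) = 65
E + P(680, 549) = 86 + 65 = 151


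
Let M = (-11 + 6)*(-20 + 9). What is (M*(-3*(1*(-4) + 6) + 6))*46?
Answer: 0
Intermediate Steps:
M = 55 (M = -5*(-11) = 55)
(M*(-3*(1*(-4) + 6) + 6))*46 = (55*(-3*(1*(-4) + 6) + 6))*46 = (55*(-3*(-4 + 6) + 6))*46 = (55*(-3*2 + 6))*46 = (55*(-6 + 6))*46 = (55*0)*46 = 0*46 = 0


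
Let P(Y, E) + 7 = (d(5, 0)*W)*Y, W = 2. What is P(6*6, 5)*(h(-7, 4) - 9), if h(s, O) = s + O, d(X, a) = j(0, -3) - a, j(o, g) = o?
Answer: 84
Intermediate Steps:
d(X, a) = -a (d(X, a) = 0 - a = -a)
h(s, O) = O + s
P(Y, E) = -7 (P(Y, E) = -7 + (-1*0*2)*Y = -7 + (0*2)*Y = -7 + 0*Y = -7 + 0 = -7)
P(6*6, 5)*(h(-7, 4) - 9) = -7*((4 - 7) - 9) = -7*(-3 - 9) = -7*(-12) = 84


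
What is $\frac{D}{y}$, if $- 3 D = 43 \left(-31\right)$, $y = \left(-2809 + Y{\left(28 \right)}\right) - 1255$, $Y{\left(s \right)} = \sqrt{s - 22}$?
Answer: $- \frac{2708656}{24774135} - \frac{1333 \sqrt{6}}{49548270} \approx -0.1094$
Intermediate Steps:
$Y{\left(s \right)} = \sqrt{-22 + s}$
$y = -4064 + \sqrt{6}$ ($y = \left(-2809 + \sqrt{-22 + 28}\right) - 1255 = \left(-2809 + \sqrt{6}\right) - 1255 = -4064 + \sqrt{6} \approx -4061.6$)
$D = \frac{1333}{3}$ ($D = - \frac{43 \left(-31\right)}{3} = \left(- \frac{1}{3}\right) \left(-1333\right) = \frac{1333}{3} \approx 444.33$)
$\frac{D}{y} = \frac{1333}{3 \left(-4064 + \sqrt{6}\right)}$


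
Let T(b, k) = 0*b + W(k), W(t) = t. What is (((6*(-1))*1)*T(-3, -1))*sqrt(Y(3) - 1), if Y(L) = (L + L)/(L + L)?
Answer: 0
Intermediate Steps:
Y(L) = 1 (Y(L) = (2*L)/((2*L)) = (2*L)*(1/(2*L)) = 1)
T(b, k) = k (T(b, k) = 0*b + k = 0 + k = k)
(((6*(-1))*1)*T(-3, -1))*sqrt(Y(3) - 1) = (((6*(-1))*1)*(-1))*sqrt(1 - 1) = (-6*1*(-1))*sqrt(0) = -6*(-1)*0 = 6*0 = 0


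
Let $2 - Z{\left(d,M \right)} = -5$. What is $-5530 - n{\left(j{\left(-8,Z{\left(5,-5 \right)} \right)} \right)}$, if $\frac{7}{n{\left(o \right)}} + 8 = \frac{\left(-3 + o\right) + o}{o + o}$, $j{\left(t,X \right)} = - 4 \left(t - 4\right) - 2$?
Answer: $- \frac{3577266}{647} \approx -5529.0$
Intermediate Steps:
$Z{\left(d,M \right)} = 7$ ($Z{\left(d,M \right)} = 2 - -5 = 2 + 5 = 7$)
$j{\left(t,X \right)} = 14 - 4 t$ ($j{\left(t,X \right)} = - 4 \left(-4 + t\right) - 2 = \left(16 - 4 t\right) - 2 = 14 - 4 t$)
$n{\left(o \right)} = \frac{7}{-8 + \frac{-3 + 2 o}{2 o}}$ ($n{\left(o \right)} = \frac{7}{-8 + \frac{\left(-3 + o\right) + o}{o + o}} = \frac{7}{-8 + \frac{-3 + 2 o}{2 o}}$)
$-5530 - n{\left(j{\left(-8,Z{\left(5,-5 \right)} \right)} \right)} = -5530 - - \frac{14 \left(14 - -32\right)}{3 + 14 \left(14 - -32\right)} = -5530 - - \frac{14 \left(14 + 32\right)}{3 + 14 \left(14 + 32\right)} = -5530 - \left(-14\right) 46 \frac{1}{3 + 14 \cdot 46} = -5530 - \left(-14\right) 46 \frac{1}{3 + 644} = -5530 - \left(-14\right) 46 \cdot \frac{1}{647} = -5530 - - \frac{644}{647} = -5530 + \frac{644}{647} = - \frac{3577266}{647}$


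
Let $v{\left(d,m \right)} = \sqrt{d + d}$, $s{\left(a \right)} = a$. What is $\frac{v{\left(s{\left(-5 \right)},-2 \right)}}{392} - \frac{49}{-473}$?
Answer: $\frac{49}{473} + \frac{i \sqrt{10}}{392} \approx 0.10359 + 0.008067 i$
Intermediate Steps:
$v{\left(d,m \right)} = \sqrt{2} \sqrt{d}$ ($v{\left(d,m \right)} = \sqrt{2 d} = \sqrt{2} \sqrt{d}$)
$\frac{v{\left(s{\left(-5 \right)},-2 \right)}}{392} - \frac{49}{-473} = \frac{\sqrt{2} \sqrt{-5}}{392} - \frac{49}{-473} = \sqrt{2} i \sqrt{5} \cdot \frac{1}{392} - - \frac{49}{473} = i \sqrt{10} \cdot \frac{1}{392} + \frac{49}{473} = \frac{i \sqrt{10}}{392} + \frac{49}{473} = \frac{49}{473} + \frac{i \sqrt{10}}{392}$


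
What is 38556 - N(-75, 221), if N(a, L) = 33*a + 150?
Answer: 40881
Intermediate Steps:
N(a, L) = 150 + 33*a
38556 - N(-75, 221) = 38556 - (150 + 33*(-75)) = 38556 - (150 - 2475) = 38556 - 1*(-2325) = 38556 + 2325 = 40881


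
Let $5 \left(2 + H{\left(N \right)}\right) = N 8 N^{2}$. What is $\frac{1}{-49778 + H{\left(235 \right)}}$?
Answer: $\frac{1}{20714820} \approx 4.8275 \cdot 10^{-8}$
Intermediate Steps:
$H{\left(N \right)} = -2 + \frac{8 N^{3}}{5}$ ($H{\left(N \right)} = -2 + \frac{N 8 N^{2}}{5} = -2 + \frac{8 N N^{2}}{5} = -2 + \frac{8 N^{3}}{5}$)
$\frac{1}{-49778 + H{\left(235 \right)}} = \frac{1}{-49778 - \left(2 - \frac{8 \cdot 235^{3}}{5}\right)} = \frac{1}{-49778 + \left(-2 + \frac{8}{5} \cdot 12977875\right)} = \frac{1}{-49778 + \left(-2 + 20764600\right)} = \frac{1}{-49778 + 20764598} = \frac{1}{20714820}$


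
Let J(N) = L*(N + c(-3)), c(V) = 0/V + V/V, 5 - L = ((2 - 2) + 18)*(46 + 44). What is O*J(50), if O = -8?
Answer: 658920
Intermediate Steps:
L = -1615 (L = 5 - ((2 - 2) + 18)*(46 + 44) = 5 - (0 + 18)*90 = 5 - 18*90 = 5 - 1*1620 = 5 - 1620 = -1615)
c(V) = 1 (c(V) = 0 + 1 = 1)
J(N) = -1615 - 1615*N (J(N) = -1615*(N + 1) = -1615*(1 + N) = -1615 - 1615*N)
O*J(50) = -8*(-1615 - 1615*50) = -8*(-1615 - 80750) = -8*(-82365) = 658920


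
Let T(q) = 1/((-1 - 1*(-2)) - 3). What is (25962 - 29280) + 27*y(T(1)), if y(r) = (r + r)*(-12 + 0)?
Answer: -2994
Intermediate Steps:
T(q) = -½ (T(q) = 1/((-1 + 2) - 3) = 1/(1 - 3) = 1/(-2) = -½)
y(r) = -24*r (y(r) = (2*r)*(-12) = -24*r)
(25962 - 29280) + 27*y(T(1)) = (25962 - 29280) + 27*(-24*(-½)) = -3318 + 27*12 = -3318 + 324 = -2994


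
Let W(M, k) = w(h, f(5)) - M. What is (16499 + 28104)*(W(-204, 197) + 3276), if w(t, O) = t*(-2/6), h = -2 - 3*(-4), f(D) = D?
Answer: 465209290/3 ≈ 1.5507e+8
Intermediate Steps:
h = 10 (h = -2 + 12 = 10)
w(t, O) = -t/3 (w(t, O) = t*(-2*⅙) = t*(-⅓) = -t/3)
W(M, k) = -10/3 - M (W(M, k) = -⅓*10 - M = -10/3 - M)
(16499 + 28104)*(W(-204, 197) + 3276) = (16499 + 28104)*((-10/3 - 1*(-204)) + 3276) = 44603*((-10/3 + 204) + 3276) = 44603*(602/3 + 3276) = 44603*(10430/3) = 465209290/3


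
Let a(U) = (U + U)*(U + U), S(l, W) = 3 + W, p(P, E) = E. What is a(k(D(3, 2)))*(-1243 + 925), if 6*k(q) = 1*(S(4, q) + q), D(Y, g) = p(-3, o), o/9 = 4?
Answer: -198750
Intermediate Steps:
o = 36 (o = 9*4 = 36)
D(Y, g) = 36
k(q) = ½ + q/3 (k(q) = (1*((3 + q) + q))/6 = (1*(3 + 2*q))/6 = (3 + 2*q)/6 = ½ + q/3)
a(U) = 4*U² (a(U) = (2*U)*(2*U) = 4*U²)
a(k(D(3, 2)))*(-1243 + 925) = (4*(½ + (⅓)*36)²)*(-1243 + 925) = (4*(½ + 12)²)*(-318) = (4*(25/2)²)*(-318) = (4*(625/4))*(-318) = 625*(-318) = -198750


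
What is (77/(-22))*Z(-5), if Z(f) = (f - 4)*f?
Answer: -315/2 ≈ -157.50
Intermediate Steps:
Z(f) = f*(-4 + f) (Z(f) = (-4 + f)*f = f*(-4 + f))
(77/(-22))*Z(-5) = (77/(-22))*(-5*(-4 - 5)) = (77*(-1/22))*(-5*(-9)) = -7/2*45 = -315/2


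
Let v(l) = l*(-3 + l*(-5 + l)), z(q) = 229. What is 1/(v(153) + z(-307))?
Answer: 1/3464302 ≈ 2.8866e-7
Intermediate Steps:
1/(v(153) + z(-307)) = 1/(153*(-3 + 153² - 5*153) + 229) = 1/(153*(-3 + 23409 - 765) + 229) = 1/(153*22641 + 229) = 1/(3464073 + 229) = 1/3464302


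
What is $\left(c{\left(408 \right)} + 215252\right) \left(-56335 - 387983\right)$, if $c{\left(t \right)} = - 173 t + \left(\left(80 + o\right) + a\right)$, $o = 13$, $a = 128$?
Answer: $-64376790702$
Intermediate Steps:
$c{\left(t \right)} = 221 - 173 t$ ($c{\left(t \right)} = - 173 t + \left(\left(80 + 13\right) + 128\right) = - 173 t + \left(93 + 128\right) = - 173 t + 221 = 221 - 173 t$)
$\left(c{\left(408 \right)} + 215252\right) \left(-56335 - 387983\right) = \left(\left(221 - 70584\right) + 215252\right) \left(-56335 - 387983\right) = \left(\left(221 - 70584\right) + 215252\right) \left(-444318\right) = \left(-70363 + 215252\right) \left(-444318\right) = 144889 \left(-444318\right) = -64376790702$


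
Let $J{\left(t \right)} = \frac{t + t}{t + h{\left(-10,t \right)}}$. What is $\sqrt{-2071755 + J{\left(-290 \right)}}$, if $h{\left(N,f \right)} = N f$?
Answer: $\frac{i \sqrt{18645797}}{3} \approx 1439.4 i$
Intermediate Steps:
$J{\left(t \right)} = - \frac{2}{9}$ ($J{\left(t \right)} = \frac{t + t}{t - 10 t} = \frac{2 t}{\left(-9\right) t} = 2 t \left(- \frac{1}{9 t}\right) = - \frac{2}{9}$)
$\sqrt{-2071755 + J{\left(-290 \right)}} = \sqrt{-2071755 - \frac{2}{9}} = \sqrt{- \frac{18645797}{9}} = \frac{i \sqrt{18645797}}{3}$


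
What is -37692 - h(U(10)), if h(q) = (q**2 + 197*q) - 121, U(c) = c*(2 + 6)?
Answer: -59731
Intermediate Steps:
U(c) = 8*c (U(c) = c*8 = 8*c)
h(q) = -121 + q**2 + 197*q
-37692 - h(U(10)) = -37692 - (-121 + (8*10)**2 + 197*(8*10)) = -37692 - (-121 + 80**2 + 197*80) = -37692 - (-121 + 6400 + 15760) = -37692 - 1*22039 = -37692 - 22039 = -59731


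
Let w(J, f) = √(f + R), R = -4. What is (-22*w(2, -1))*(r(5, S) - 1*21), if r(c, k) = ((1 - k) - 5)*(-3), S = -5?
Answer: 528*I*√5 ≈ 1180.6*I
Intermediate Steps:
w(J, f) = √(-4 + f) (w(J, f) = √(f - 4) = √(-4 + f))
r(c, k) = 12 + 3*k (r(c, k) = (-4 - k)*(-3) = 12 + 3*k)
(-22*w(2, -1))*(r(5, S) - 1*21) = (-22*√(-4 - 1))*((12 + 3*(-5)) - 1*21) = (-22*I*√5)*((12 - 15) - 21) = (-22*I*√5)*(-3 - 21) = -22*I*√5*(-24) = 528*I*√5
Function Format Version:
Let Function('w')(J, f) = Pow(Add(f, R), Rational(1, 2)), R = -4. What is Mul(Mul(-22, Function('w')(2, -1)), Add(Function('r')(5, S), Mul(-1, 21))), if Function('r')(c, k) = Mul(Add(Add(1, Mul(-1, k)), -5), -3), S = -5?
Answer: Mul(528, I, Pow(5, Rational(1, 2))) ≈ Mul(1180.6, I)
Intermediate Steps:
Function('w')(J, f) = Pow(Add(-4, f), Rational(1, 2)) (Function('w')(J, f) = Pow(Add(f, -4), Rational(1, 2)) = Pow(Add(-4, f), Rational(1, 2)))
Function('r')(c, k) = Add(12, Mul(3, k)) (Function('r')(c, k) = Mul(Add(-4, Mul(-1, k)), -3) = Add(12, Mul(3, k)))
Mul(Mul(-22, Function('w')(2, -1)), Add(Function('r')(5, S), Mul(-1, 21))) = Mul(Mul(-22, Pow(Add(-4, -1), Rational(1, 2))), Add(Add(12, Mul(3, -5)), Mul(-1, 21))) = Mul(Mul(-22, Pow(-5, Rational(1, 2))), Add(Add(12, -15), -21)) = Mul(Mul(-22, Mul(I, Pow(5, Rational(1, 2)))), Add(-3, -21)) = Mul(Mul(-22, I, Pow(5, Rational(1, 2))), -24) = Mul(528, I, Pow(5, Rational(1, 2)))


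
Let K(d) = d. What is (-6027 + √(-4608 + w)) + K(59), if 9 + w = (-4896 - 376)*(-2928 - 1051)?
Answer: -5968 + √20972671 ≈ -1388.4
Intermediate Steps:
w = 20977279 (w = -9 + (-4896 - 376)*(-2928 - 1051) = -9 - 5272*(-3979) = -9 + 20977288 = 20977279)
(-6027 + √(-4608 + w)) + K(59) = (-6027 + √(-4608 + 20977279)) + 59 = (-6027 + √20972671) + 59 = -5968 + √20972671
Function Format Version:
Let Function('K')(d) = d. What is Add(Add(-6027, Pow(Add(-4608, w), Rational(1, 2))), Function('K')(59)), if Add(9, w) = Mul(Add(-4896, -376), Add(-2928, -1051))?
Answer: Add(-5968, Pow(20972671, Rational(1, 2))) ≈ -1388.4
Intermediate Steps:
w = 20977279 (w = Add(-9, Mul(Add(-4896, -376), Add(-2928, -1051))) = Add(-9, Mul(-5272, -3979)) = Add(-9, 20977288) = 20977279)
Add(Add(-6027, Pow(Add(-4608, w), Rational(1, 2))), Function('K')(59)) = Add(Add(-6027, Pow(Add(-4608, 20977279), Rational(1, 2))), 59) = Add(Add(-6027, Pow(20972671, Rational(1, 2))), 59) = Add(-5968, Pow(20972671, Rational(1, 2)))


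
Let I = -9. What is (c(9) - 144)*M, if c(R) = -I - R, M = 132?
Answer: -19008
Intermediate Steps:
c(R) = 9 - R (c(R) = -1*(-9) - R = 9 - R)
(c(9) - 144)*M = ((9 - 1*9) - 144)*132 = ((9 - 9) - 144)*132 = (0 - 144)*132 = -144*132 = -19008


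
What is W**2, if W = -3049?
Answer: 9296401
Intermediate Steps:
W**2 = (-3049)**2 = 9296401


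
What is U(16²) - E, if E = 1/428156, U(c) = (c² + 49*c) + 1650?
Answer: 34136877879/428156 ≈ 79730.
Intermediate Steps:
U(c) = 1650 + c² + 49*c
E = 1/428156 ≈ 2.3356e-6
U(16²) - E = (1650 + (16²)² + 49*16²) - 1*1/428156 = (1650 + 256² + 49*256) - 1/428156 = (1650 + 65536 + 12544) - 1/428156 = 79730 - 1/428156 = 34136877879/428156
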